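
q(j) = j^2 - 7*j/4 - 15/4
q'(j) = 2*j - 7/4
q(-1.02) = -0.92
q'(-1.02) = -3.79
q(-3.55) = 15.06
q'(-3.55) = -8.85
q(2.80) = -0.81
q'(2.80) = 3.85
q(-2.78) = 8.84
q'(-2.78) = -7.31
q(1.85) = -3.56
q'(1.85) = 1.95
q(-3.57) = 15.24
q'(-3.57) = -8.89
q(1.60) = -3.99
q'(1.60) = 1.45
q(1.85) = -3.56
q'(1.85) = 1.95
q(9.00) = 61.50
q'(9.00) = 16.25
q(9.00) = 61.50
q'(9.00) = 16.25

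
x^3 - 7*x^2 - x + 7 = (x - 7)*(x - 1)*(x + 1)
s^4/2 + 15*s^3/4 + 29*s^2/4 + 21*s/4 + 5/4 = (s/2 + 1/2)*(s + 1/2)*(s + 1)*(s + 5)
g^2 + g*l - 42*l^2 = (g - 6*l)*(g + 7*l)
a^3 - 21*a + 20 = (a - 4)*(a - 1)*(a + 5)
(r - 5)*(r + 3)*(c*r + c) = c*r^3 - c*r^2 - 17*c*r - 15*c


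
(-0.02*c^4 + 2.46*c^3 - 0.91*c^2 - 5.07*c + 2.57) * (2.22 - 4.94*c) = 0.0988*c^5 - 12.1968*c^4 + 9.9566*c^3 + 23.0256*c^2 - 23.9512*c + 5.7054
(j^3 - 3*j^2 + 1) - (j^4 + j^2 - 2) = -j^4 + j^3 - 4*j^2 + 3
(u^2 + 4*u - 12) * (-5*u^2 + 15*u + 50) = -5*u^4 - 5*u^3 + 170*u^2 + 20*u - 600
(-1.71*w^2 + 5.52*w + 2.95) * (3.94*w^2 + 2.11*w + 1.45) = -6.7374*w^4 + 18.1407*w^3 + 20.7907*w^2 + 14.2285*w + 4.2775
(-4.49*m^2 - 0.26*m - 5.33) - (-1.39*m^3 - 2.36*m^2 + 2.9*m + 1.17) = 1.39*m^3 - 2.13*m^2 - 3.16*m - 6.5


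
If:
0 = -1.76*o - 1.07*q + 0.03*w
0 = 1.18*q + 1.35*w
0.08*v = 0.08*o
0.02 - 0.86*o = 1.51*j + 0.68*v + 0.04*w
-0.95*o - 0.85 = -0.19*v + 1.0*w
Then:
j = 0.43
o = -0.39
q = 0.63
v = -0.39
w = -0.55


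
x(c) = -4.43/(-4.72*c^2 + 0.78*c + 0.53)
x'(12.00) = -0.00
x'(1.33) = -1.13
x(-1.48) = 0.40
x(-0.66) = 2.17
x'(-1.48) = 0.54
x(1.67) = 0.39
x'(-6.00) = 0.01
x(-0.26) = -545.03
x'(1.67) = -0.52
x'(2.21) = -0.21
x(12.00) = 0.01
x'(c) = -4.43*(9.44*c - 0.78)/(-4.72*c^2 + 0.78*c + 0.53)^2 = (3.4554 - 41.8192*c)/(-4.72*c^2 + 0.78*c + 0.53)^2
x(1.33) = 0.65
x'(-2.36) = 0.13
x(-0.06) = -9.50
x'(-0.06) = 27.44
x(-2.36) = 0.16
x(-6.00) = 0.03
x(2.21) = 0.21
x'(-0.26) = 216885.27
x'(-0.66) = 7.46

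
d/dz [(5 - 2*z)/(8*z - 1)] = -38/(8*z - 1)^2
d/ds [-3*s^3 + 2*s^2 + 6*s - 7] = -9*s^2 + 4*s + 6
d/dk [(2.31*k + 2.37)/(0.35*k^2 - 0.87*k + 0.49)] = (-0.8085*k^2 - 1.659*k + 3.1938)/(0.1225*k^4 - 0.609*k^3 + 1.0999*k^2 - 0.8526*k + 0.2401)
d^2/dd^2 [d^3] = 6*d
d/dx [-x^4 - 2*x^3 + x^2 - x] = -4*x^3 - 6*x^2 + 2*x - 1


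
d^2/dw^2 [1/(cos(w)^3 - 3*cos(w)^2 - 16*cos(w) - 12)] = ((-61*cos(w) - 24*cos(2*w) + 9*cos(3*w))*(-cos(w)^3 + 3*cos(w)^2 + 16*cos(w) + 12)/4 - 2*(-3*cos(w)^2 + 6*cos(w) + 16)^2*sin(w)^2)/(-cos(w)^3 + 3*cos(w)^2 + 16*cos(w) + 12)^3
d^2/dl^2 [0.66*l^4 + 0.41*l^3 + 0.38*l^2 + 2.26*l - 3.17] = 7.92*l^2 + 2.46*l + 0.76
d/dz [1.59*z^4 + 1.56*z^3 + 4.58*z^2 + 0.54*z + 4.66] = 6.36*z^3 + 4.68*z^2 + 9.16*z + 0.54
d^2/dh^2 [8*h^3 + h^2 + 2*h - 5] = 48*h + 2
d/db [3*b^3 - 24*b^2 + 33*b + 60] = 9*b^2 - 48*b + 33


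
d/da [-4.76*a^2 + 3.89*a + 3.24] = 3.89 - 9.52*a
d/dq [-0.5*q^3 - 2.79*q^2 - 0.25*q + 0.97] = -1.5*q^2 - 5.58*q - 0.25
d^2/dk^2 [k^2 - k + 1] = 2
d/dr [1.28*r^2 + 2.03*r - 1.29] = 2.56*r + 2.03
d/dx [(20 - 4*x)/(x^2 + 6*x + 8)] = 4*(-x^2 - 6*x + 2*(x - 5)*(x + 3) - 8)/(x^2 + 6*x + 8)^2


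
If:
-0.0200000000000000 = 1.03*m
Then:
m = -0.02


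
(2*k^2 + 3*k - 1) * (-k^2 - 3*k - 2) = -2*k^4 - 9*k^3 - 12*k^2 - 3*k + 2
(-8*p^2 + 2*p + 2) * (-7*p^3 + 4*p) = 56*p^5 - 14*p^4 - 46*p^3 + 8*p^2 + 8*p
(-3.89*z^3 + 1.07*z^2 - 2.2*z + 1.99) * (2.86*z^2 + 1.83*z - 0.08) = -11.1254*z^5 - 4.0585*z^4 - 4.0227*z^3 + 1.5798*z^2 + 3.8177*z - 0.1592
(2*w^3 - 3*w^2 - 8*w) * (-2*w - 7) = -4*w^4 - 8*w^3 + 37*w^2 + 56*w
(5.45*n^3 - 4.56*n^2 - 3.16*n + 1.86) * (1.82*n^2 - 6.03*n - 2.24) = 9.919*n^5 - 41.1627*n^4 + 9.5376*n^3 + 32.6544*n^2 - 4.1374*n - 4.1664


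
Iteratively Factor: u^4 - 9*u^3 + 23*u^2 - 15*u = (u)*(u^3 - 9*u^2 + 23*u - 15) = u*(u - 5)*(u^2 - 4*u + 3) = u*(u - 5)*(u - 3)*(u - 1)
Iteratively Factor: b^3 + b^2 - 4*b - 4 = (b + 2)*(b^2 - b - 2) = (b - 2)*(b + 2)*(b + 1)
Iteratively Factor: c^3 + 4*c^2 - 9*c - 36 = (c + 3)*(c^2 + c - 12) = (c - 3)*(c + 3)*(c + 4)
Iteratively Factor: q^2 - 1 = (q + 1)*(q - 1)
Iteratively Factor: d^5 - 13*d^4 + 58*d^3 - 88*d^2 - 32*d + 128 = (d - 4)*(d^4 - 9*d^3 + 22*d^2 - 32) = (d - 4)*(d + 1)*(d^3 - 10*d^2 + 32*d - 32) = (d - 4)*(d - 2)*(d + 1)*(d^2 - 8*d + 16) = (d - 4)^2*(d - 2)*(d + 1)*(d - 4)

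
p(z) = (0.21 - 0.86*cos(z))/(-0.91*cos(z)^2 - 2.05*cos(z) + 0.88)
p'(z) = (0.21 - 0.86*cos(z))*(-1.82*sin(z)*cos(z) - 2.05*sin(z))/(-0.91*cos(z)^2 - 2.05*cos(z) + 0.88)^2 + 0.86*sin(z)/(-0.91*cos(z)^2 - 2.05*cos(z) + 0.88)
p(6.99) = 0.37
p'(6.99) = 0.22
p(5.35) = 0.46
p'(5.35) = -0.69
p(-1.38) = 0.10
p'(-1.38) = -1.32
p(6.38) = 0.31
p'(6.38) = 0.02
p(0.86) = 0.42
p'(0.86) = 0.44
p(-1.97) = 0.35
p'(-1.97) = -0.23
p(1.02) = 0.54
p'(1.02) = 1.48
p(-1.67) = 0.27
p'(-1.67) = -0.32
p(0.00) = 0.31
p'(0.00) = 0.00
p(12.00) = 0.34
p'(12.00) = -0.13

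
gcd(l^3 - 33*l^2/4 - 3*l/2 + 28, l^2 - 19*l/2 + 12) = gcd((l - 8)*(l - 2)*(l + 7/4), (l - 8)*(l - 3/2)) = l - 8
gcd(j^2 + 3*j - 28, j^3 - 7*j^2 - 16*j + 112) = j - 4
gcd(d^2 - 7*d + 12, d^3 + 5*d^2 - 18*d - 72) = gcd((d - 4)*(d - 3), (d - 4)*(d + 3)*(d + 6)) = d - 4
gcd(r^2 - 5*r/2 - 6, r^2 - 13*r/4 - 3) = r - 4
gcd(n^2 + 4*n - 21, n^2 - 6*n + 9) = n - 3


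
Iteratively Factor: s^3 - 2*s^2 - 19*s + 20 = (s - 1)*(s^2 - s - 20) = (s - 1)*(s + 4)*(s - 5)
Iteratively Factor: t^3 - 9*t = (t + 3)*(t^2 - 3*t) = t*(t + 3)*(t - 3)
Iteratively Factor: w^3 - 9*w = (w + 3)*(w^2 - 3*w) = (w - 3)*(w + 3)*(w)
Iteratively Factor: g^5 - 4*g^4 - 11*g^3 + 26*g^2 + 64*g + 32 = (g + 1)*(g^4 - 5*g^3 - 6*g^2 + 32*g + 32) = (g - 4)*(g + 1)*(g^3 - g^2 - 10*g - 8) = (g - 4)*(g + 1)*(g + 2)*(g^2 - 3*g - 4) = (g - 4)*(g + 1)^2*(g + 2)*(g - 4)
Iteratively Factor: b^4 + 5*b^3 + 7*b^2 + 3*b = (b)*(b^3 + 5*b^2 + 7*b + 3) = b*(b + 1)*(b^2 + 4*b + 3) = b*(b + 1)^2*(b + 3)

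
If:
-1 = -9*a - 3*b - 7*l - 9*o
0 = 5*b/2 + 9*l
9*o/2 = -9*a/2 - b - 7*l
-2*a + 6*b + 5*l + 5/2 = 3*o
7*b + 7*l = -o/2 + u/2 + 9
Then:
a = -1225/318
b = 18/53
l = -5/53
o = 3743/954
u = -10153/954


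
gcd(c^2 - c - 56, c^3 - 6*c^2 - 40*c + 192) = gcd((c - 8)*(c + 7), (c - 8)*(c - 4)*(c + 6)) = c - 8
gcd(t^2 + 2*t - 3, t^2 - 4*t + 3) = t - 1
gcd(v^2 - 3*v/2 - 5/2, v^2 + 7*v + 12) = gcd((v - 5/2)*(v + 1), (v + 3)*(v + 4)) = 1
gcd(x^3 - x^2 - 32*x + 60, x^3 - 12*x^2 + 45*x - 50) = x^2 - 7*x + 10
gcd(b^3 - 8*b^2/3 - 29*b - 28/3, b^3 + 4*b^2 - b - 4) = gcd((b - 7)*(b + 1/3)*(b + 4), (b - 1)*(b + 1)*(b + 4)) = b + 4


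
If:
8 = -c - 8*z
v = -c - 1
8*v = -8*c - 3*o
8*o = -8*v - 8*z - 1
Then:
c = 19/27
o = 8/3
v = -46/27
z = -235/216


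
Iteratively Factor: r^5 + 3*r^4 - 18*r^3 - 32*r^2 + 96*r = (r - 3)*(r^4 + 6*r^3 - 32*r) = (r - 3)*(r + 4)*(r^3 + 2*r^2 - 8*r) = (r - 3)*(r - 2)*(r + 4)*(r^2 + 4*r) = r*(r - 3)*(r - 2)*(r + 4)*(r + 4)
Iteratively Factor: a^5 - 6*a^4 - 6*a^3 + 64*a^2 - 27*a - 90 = (a + 1)*(a^4 - 7*a^3 + a^2 + 63*a - 90) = (a - 2)*(a + 1)*(a^3 - 5*a^2 - 9*a + 45) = (a - 3)*(a - 2)*(a + 1)*(a^2 - 2*a - 15) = (a - 3)*(a - 2)*(a + 1)*(a + 3)*(a - 5)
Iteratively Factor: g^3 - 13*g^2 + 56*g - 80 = (g - 4)*(g^2 - 9*g + 20) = (g - 5)*(g - 4)*(g - 4)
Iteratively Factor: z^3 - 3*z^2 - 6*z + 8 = (z + 2)*(z^2 - 5*z + 4) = (z - 4)*(z + 2)*(z - 1)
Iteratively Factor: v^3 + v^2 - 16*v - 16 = (v + 4)*(v^2 - 3*v - 4) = (v - 4)*(v + 4)*(v + 1)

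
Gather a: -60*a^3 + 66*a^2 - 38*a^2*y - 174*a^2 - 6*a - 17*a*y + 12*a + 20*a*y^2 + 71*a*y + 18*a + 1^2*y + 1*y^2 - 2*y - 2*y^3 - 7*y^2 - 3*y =-60*a^3 + a^2*(-38*y - 108) + a*(20*y^2 + 54*y + 24) - 2*y^3 - 6*y^2 - 4*y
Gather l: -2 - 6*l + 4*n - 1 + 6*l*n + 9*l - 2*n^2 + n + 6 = l*(6*n + 3) - 2*n^2 + 5*n + 3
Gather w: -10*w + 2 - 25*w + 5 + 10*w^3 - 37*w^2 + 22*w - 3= 10*w^3 - 37*w^2 - 13*w + 4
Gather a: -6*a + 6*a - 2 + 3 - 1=0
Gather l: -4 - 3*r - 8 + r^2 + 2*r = r^2 - r - 12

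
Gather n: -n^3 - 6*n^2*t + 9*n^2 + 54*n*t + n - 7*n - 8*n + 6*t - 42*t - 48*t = -n^3 + n^2*(9 - 6*t) + n*(54*t - 14) - 84*t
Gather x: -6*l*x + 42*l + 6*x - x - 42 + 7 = 42*l + x*(5 - 6*l) - 35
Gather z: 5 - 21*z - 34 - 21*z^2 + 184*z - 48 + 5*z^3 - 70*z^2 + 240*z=5*z^3 - 91*z^2 + 403*z - 77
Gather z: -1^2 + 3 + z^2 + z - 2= z^2 + z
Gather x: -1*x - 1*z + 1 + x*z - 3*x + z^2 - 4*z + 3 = x*(z - 4) + z^2 - 5*z + 4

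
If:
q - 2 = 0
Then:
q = 2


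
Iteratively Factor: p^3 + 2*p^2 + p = (p + 1)*(p^2 + p) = p*(p + 1)*(p + 1)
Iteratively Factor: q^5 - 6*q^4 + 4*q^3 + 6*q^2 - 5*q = (q)*(q^4 - 6*q^3 + 4*q^2 + 6*q - 5) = q*(q - 1)*(q^3 - 5*q^2 - q + 5) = q*(q - 1)^2*(q^2 - 4*q - 5) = q*(q - 1)^2*(q + 1)*(q - 5)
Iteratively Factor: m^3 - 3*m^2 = (m)*(m^2 - 3*m) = m*(m - 3)*(m)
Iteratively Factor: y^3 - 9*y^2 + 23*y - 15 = (y - 3)*(y^2 - 6*y + 5) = (y - 5)*(y - 3)*(y - 1)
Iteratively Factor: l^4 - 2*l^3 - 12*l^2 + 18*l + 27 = (l - 3)*(l^3 + l^2 - 9*l - 9) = (l - 3)*(l + 1)*(l^2 - 9) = (l - 3)*(l + 1)*(l + 3)*(l - 3)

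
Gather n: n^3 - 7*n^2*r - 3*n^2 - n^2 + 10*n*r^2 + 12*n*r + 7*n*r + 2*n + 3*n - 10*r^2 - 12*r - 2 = n^3 + n^2*(-7*r - 4) + n*(10*r^2 + 19*r + 5) - 10*r^2 - 12*r - 2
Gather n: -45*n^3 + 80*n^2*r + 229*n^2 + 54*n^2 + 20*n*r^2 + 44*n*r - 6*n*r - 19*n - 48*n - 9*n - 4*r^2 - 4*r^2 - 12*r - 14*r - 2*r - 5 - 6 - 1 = -45*n^3 + n^2*(80*r + 283) + n*(20*r^2 + 38*r - 76) - 8*r^2 - 28*r - 12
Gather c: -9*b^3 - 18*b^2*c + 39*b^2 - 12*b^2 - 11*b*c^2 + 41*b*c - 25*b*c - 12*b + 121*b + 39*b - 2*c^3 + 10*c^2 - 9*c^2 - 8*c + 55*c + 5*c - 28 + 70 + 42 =-9*b^3 + 27*b^2 + 148*b - 2*c^3 + c^2*(1 - 11*b) + c*(-18*b^2 + 16*b + 52) + 84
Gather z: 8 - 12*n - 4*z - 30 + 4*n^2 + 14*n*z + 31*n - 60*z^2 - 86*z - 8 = 4*n^2 + 19*n - 60*z^2 + z*(14*n - 90) - 30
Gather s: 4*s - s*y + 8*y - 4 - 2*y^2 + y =s*(4 - y) - 2*y^2 + 9*y - 4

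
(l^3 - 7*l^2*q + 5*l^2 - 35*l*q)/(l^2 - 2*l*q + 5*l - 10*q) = l*(-l + 7*q)/(-l + 2*q)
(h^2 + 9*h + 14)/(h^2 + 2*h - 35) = (h + 2)/(h - 5)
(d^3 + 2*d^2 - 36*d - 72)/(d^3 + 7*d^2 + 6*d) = (d^2 - 4*d - 12)/(d*(d + 1))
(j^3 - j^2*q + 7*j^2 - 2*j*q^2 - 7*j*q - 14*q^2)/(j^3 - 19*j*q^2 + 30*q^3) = (-j^2 - j*q - 7*j - 7*q)/(-j^2 - 2*j*q + 15*q^2)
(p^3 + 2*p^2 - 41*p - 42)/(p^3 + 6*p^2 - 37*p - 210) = (p + 1)/(p + 5)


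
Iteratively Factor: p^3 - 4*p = (p + 2)*(p^2 - 2*p) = p*(p + 2)*(p - 2)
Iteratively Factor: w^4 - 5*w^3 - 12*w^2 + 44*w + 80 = (w + 2)*(w^3 - 7*w^2 + 2*w + 40) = (w - 5)*(w + 2)*(w^2 - 2*w - 8) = (w - 5)*(w + 2)^2*(w - 4)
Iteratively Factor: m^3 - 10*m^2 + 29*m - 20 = (m - 4)*(m^2 - 6*m + 5) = (m - 5)*(m - 4)*(m - 1)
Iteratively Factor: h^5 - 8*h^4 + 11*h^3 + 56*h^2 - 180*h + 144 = (h - 3)*(h^4 - 5*h^3 - 4*h^2 + 44*h - 48) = (h - 4)*(h - 3)*(h^3 - h^2 - 8*h + 12) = (h - 4)*(h - 3)*(h + 3)*(h^2 - 4*h + 4) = (h - 4)*(h - 3)*(h - 2)*(h + 3)*(h - 2)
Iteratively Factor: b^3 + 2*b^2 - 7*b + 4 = (b + 4)*(b^2 - 2*b + 1) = (b - 1)*(b + 4)*(b - 1)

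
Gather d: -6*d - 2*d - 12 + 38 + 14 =40 - 8*d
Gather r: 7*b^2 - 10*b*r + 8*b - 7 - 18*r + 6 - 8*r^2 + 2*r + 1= 7*b^2 + 8*b - 8*r^2 + r*(-10*b - 16)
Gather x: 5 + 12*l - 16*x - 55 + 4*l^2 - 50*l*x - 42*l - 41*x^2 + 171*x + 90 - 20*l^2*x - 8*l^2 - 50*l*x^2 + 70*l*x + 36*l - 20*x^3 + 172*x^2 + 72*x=-4*l^2 + 6*l - 20*x^3 + x^2*(131 - 50*l) + x*(-20*l^2 + 20*l + 227) + 40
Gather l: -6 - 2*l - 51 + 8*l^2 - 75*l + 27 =8*l^2 - 77*l - 30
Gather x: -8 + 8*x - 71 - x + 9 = 7*x - 70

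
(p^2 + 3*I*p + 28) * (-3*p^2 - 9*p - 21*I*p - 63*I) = -3*p^4 - 9*p^3 - 30*I*p^3 - 21*p^2 - 90*I*p^2 - 63*p - 588*I*p - 1764*I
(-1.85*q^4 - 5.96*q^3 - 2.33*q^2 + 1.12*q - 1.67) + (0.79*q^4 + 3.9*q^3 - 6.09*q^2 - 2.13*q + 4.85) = -1.06*q^4 - 2.06*q^3 - 8.42*q^2 - 1.01*q + 3.18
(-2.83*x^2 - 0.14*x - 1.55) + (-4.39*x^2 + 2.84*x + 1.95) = -7.22*x^2 + 2.7*x + 0.4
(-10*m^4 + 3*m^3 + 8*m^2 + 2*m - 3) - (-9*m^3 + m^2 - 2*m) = -10*m^4 + 12*m^3 + 7*m^2 + 4*m - 3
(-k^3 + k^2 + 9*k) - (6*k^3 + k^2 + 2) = -7*k^3 + 9*k - 2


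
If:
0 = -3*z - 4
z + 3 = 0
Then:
No Solution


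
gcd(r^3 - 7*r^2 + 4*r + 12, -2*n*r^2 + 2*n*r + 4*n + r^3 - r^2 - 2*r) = r^2 - r - 2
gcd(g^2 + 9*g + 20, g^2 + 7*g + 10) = g + 5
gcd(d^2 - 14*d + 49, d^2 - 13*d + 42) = d - 7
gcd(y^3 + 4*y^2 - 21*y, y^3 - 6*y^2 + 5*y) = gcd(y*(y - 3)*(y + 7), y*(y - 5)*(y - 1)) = y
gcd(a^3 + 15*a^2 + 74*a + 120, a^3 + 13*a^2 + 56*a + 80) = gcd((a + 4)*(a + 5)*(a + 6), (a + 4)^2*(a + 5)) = a^2 + 9*a + 20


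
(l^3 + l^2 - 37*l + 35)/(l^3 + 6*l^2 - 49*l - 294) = (l^2 - 6*l + 5)/(l^2 - l - 42)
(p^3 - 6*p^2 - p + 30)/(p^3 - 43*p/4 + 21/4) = 4*(p^2 - 3*p - 10)/(4*p^2 + 12*p - 7)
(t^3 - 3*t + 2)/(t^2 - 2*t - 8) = (t^2 - 2*t + 1)/(t - 4)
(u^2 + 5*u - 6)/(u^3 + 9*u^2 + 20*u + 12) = (u - 1)/(u^2 + 3*u + 2)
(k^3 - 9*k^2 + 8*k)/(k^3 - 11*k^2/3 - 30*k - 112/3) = 3*k*(k - 1)/(3*k^2 + 13*k + 14)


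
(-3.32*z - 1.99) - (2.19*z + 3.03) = -5.51*z - 5.02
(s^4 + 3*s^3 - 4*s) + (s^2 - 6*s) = s^4 + 3*s^3 + s^2 - 10*s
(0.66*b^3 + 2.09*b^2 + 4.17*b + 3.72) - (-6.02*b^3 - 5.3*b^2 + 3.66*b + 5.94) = 6.68*b^3 + 7.39*b^2 + 0.51*b - 2.22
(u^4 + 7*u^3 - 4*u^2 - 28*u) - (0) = u^4 + 7*u^3 - 4*u^2 - 28*u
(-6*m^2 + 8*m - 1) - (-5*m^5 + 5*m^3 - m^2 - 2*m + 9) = 5*m^5 - 5*m^3 - 5*m^2 + 10*m - 10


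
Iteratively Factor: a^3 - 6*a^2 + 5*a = (a)*(a^2 - 6*a + 5) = a*(a - 5)*(a - 1)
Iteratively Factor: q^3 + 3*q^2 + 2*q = (q + 2)*(q^2 + q) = (q + 1)*(q + 2)*(q)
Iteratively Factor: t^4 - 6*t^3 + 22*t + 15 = (t + 1)*(t^3 - 7*t^2 + 7*t + 15) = (t + 1)^2*(t^2 - 8*t + 15) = (t - 3)*(t + 1)^2*(t - 5)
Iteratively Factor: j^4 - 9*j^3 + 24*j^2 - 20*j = (j)*(j^3 - 9*j^2 + 24*j - 20) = j*(j - 2)*(j^2 - 7*j + 10) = j*(j - 2)^2*(j - 5)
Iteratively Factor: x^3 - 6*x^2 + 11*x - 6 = (x - 3)*(x^2 - 3*x + 2) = (x - 3)*(x - 1)*(x - 2)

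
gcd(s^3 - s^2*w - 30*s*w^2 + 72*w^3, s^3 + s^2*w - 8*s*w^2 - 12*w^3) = s - 3*w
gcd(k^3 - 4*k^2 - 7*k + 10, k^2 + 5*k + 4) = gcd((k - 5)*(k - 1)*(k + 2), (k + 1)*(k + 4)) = 1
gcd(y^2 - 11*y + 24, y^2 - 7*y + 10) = 1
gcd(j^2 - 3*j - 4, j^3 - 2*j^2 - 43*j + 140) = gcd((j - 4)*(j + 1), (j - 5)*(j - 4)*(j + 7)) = j - 4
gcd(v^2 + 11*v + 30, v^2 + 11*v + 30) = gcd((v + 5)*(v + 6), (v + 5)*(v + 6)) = v^2 + 11*v + 30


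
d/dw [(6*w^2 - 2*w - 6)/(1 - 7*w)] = 2*(-21*w^2 + 6*w - 22)/(49*w^2 - 14*w + 1)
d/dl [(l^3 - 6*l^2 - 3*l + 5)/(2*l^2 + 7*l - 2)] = (2*l^4 + 14*l^3 - 42*l^2 + 4*l - 29)/(4*l^4 + 28*l^3 + 41*l^2 - 28*l + 4)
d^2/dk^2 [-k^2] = -2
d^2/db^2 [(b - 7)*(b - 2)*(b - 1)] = 6*b - 20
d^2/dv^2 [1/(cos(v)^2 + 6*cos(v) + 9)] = 2*(3*cos(v) - cos(2*v) + 2)/(cos(v) + 3)^4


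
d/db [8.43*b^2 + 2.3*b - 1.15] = 16.86*b + 2.3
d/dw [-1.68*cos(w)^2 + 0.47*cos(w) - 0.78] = (3.36*cos(w) - 0.47)*sin(w)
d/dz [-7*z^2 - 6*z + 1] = -14*z - 6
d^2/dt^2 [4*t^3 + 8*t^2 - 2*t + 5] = 24*t + 16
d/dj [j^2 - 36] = 2*j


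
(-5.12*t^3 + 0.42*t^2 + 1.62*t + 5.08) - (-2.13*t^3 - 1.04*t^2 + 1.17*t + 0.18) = -2.99*t^3 + 1.46*t^2 + 0.45*t + 4.9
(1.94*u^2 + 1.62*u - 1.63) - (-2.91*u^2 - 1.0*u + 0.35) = 4.85*u^2 + 2.62*u - 1.98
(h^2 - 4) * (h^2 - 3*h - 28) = h^4 - 3*h^3 - 32*h^2 + 12*h + 112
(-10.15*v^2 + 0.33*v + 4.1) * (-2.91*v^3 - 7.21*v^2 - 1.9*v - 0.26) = 29.5365*v^5 + 72.2212*v^4 + 4.9747*v^3 - 27.549*v^2 - 7.8758*v - 1.066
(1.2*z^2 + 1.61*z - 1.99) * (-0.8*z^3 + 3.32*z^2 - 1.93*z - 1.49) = -0.96*z^5 + 2.696*z^4 + 4.6212*z^3 - 11.5021*z^2 + 1.4418*z + 2.9651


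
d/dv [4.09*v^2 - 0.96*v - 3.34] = 8.18*v - 0.96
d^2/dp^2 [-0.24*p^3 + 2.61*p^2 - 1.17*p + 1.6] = 5.22 - 1.44*p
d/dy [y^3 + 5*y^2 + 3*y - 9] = 3*y^2 + 10*y + 3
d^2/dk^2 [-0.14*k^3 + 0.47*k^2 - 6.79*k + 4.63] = 0.94 - 0.84*k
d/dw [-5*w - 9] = -5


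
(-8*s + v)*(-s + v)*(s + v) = 8*s^3 - s^2*v - 8*s*v^2 + v^3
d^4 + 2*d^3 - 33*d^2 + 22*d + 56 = (d - 4)*(d - 2)*(d + 1)*(d + 7)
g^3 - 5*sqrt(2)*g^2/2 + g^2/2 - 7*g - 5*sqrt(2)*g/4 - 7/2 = (g + 1/2)*(g - 7*sqrt(2)/2)*(g + sqrt(2))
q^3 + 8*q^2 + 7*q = q*(q + 1)*(q + 7)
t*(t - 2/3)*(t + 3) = t^3 + 7*t^2/3 - 2*t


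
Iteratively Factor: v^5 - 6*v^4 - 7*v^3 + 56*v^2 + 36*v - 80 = (v + 2)*(v^4 - 8*v^3 + 9*v^2 + 38*v - 40) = (v - 4)*(v + 2)*(v^3 - 4*v^2 - 7*v + 10) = (v - 5)*(v - 4)*(v + 2)*(v^2 + v - 2) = (v - 5)*(v - 4)*(v + 2)^2*(v - 1)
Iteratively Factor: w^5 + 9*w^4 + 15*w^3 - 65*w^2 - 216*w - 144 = (w + 4)*(w^4 + 5*w^3 - 5*w^2 - 45*w - 36) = (w - 3)*(w + 4)*(w^3 + 8*w^2 + 19*w + 12) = (w - 3)*(w + 1)*(w + 4)*(w^2 + 7*w + 12) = (w - 3)*(w + 1)*(w + 3)*(w + 4)*(w + 4)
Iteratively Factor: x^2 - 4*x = (x - 4)*(x)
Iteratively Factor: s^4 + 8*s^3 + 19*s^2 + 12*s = (s)*(s^3 + 8*s^2 + 19*s + 12) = s*(s + 4)*(s^2 + 4*s + 3) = s*(s + 3)*(s + 4)*(s + 1)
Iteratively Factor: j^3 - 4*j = (j - 2)*(j^2 + 2*j) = j*(j - 2)*(j + 2)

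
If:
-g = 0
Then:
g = 0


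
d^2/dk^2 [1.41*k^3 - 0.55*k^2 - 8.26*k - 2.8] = 8.46*k - 1.1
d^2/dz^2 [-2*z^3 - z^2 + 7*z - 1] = -12*z - 2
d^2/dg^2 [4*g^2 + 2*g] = 8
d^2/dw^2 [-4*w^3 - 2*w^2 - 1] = -24*w - 4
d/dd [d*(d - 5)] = 2*d - 5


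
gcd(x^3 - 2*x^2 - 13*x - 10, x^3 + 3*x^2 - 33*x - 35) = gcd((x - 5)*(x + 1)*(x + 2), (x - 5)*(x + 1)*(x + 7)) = x^2 - 4*x - 5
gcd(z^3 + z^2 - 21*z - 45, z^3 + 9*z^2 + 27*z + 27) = z^2 + 6*z + 9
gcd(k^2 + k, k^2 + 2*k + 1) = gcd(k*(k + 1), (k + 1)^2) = k + 1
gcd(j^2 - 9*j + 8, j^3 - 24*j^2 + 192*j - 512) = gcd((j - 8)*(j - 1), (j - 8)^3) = j - 8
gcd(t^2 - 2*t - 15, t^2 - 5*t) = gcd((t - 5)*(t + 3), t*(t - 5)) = t - 5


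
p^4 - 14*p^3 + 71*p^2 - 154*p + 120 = (p - 5)*(p - 4)*(p - 3)*(p - 2)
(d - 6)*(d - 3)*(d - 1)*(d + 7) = d^4 - 3*d^3 - 43*d^2 + 171*d - 126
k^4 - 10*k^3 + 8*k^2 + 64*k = k*(k - 8)*(k - 4)*(k + 2)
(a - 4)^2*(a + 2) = a^3 - 6*a^2 + 32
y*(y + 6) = y^2 + 6*y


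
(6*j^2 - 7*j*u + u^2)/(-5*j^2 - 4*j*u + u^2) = (-6*j^2 + 7*j*u - u^2)/(5*j^2 + 4*j*u - u^2)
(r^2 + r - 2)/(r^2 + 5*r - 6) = (r + 2)/(r + 6)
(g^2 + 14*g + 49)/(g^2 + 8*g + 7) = (g + 7)/(g + 1)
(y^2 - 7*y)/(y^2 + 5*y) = (y - 7)/(y + 5)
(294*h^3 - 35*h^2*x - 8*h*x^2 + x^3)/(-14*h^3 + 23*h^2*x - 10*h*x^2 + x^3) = (-42*h^2 - h*x + x^2)/(2*h^2 - 3*h*x + x^2)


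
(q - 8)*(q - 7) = q^2 - 15*q + 56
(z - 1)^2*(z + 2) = z^3 - 3*z + 2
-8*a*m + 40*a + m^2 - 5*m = (-8*a + m)*(m - 5)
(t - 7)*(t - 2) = t^2 - 9*t + 14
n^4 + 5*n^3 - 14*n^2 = n^2*(n - 2)*(n + 7)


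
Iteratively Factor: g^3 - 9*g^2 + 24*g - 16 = (g - 4)*(g^2 - 5*g + 4) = (g - 4)*(g - 1)*(g - 4)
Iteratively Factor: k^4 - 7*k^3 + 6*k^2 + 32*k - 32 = (k + 2)*(k^3 - 9*k^2 + 24*k - 16) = (k - 4)*(k + 2)*(k^2 - 5*k + 4) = (k - 4)*(k - 1)*(k + 2)*(k - 4)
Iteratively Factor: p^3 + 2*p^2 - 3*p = (p - 1)*(p^2 + 3*p) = p*(p - 1)*(p + 3)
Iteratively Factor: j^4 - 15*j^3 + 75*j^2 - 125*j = (j - 5)*(j^3 - 10*j^2 + 25*j) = (j - 5)^2*(j^2 - 5*j) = (j - 5)^3*(j)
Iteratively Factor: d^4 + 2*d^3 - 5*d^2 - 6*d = (d)*(d^3 + 2*d^2 - 5*d - 6) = d*(d + 1)*(d^2 + d - 6) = d*(d - 2)*(d + 1)*(d + 3)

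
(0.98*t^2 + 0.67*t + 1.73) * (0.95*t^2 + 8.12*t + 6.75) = 0.931*t^4 + 8.5941*t^3 + 13.6989*t^2 + 18.5701*t + 11.6775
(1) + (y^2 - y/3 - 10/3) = y^2 - y/3 - 7/3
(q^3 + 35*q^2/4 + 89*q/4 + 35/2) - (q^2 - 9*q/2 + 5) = q^3 + 31*q^2/4 + 107*q/4 + 25/2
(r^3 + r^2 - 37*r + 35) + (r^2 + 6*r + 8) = r^3 + 2*r^2 - 31*r + 43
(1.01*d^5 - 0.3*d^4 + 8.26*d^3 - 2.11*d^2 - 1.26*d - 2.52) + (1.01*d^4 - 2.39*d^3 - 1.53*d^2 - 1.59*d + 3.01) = 1.01*d^5 + 0.71*d^4 + 5.87*d^3 - 3.64*d^2 - 2.85*d + 0.49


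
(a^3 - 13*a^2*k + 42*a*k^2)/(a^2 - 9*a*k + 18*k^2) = a*(a - 7*k)/(a - 3*k)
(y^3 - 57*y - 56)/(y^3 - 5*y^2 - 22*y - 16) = (y + 7)/(y + 2)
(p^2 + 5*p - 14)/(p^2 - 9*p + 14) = (p + 7)/(p - 7)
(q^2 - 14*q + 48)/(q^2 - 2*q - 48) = (q - 6)/(q + 6)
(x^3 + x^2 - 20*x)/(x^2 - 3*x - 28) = x*(-x^2 - x + 20)/(-x^2 + 3*x + 28)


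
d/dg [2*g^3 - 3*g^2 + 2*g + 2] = 6*g^2 - 6*g + 2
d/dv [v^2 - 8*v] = 2*v - 8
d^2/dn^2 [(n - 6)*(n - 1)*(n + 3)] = 6*n - 8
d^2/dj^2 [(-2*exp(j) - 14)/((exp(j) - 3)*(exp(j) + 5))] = 2*(-exp(4*j) - 26*exp(3*j) - 132*exp(2*j) - 478*exp(j) - 435)*exp(j)/(exp(6*j) + 6*exp(5*j) - 33*exp(4*j) - 172*exp(3*j) + 495*exp(2*j) + 1350*exp(j) - 3375)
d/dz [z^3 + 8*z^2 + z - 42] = 3*z^2 + 16*z + 1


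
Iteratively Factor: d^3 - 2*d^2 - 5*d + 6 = (d + 2)*(d^2 - 4*d + 3) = (d - 3)*(d + 2)*(d - 1)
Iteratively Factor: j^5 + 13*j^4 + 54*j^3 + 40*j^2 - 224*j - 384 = (j + 4)*(j^4 + 9*j^3 + 18*j^2 - 32*j - 96) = (j + 4)^2*(j^3 + 5*j^2 - 2*j - 24) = (j + 3)*(j + 4)^2*(j^2 + 2*j - 8) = (j + 3)*(j + 4)^3*(j - 2)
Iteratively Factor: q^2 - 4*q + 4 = (q - 2)*(q - 2)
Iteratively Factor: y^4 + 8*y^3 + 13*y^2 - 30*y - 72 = (y - 2)*(y^3 + 10*y^2 + 33*y + 36) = (y - 2)*(y + 3)*(y^2 + 7*y + 12) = (y - 2)*(y + 3)^2*(y + 4)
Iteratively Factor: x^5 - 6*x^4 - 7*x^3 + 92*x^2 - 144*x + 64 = (x + 4)*(x^4 - 10*x^3 + 33*x^2 - 40*x + 16) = (x - 4)*(x + 4)*(x^3 - 6*x^2 + 9*x - 4) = (x - 4)^2*(x + 4)*(x^2 - 2*x + 1) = (x - 4)^2*(x - 1)*(x + 4)*(x - 1)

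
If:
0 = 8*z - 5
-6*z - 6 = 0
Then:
No Solution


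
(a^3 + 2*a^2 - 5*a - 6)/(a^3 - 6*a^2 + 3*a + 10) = (a + 3)/(a - 5)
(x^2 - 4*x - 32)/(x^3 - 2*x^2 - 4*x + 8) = (x^2 - 4*x - 32)/(x^3 - 2*x^2 - 4*x + 8)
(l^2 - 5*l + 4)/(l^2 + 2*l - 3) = (l - 4)/(l + 3)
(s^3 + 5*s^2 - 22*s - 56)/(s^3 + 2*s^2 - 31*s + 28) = (s + 2)/(s - 1)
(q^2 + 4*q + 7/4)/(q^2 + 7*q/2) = (q + 1/2)/q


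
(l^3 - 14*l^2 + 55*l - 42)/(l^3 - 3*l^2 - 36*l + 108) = (l^2 - 8*l + 7)/(l^2 + 3*l - 18)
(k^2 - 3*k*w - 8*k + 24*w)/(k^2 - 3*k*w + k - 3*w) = (k - 8)/(k + 1)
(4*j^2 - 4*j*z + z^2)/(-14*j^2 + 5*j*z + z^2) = (-2*j + z)/(7*j + z)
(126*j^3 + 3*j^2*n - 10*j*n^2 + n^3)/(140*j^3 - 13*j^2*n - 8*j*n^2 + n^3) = (18*j^2 + 3*j*n - n^2)/(20*j^2 + j*n - n^2)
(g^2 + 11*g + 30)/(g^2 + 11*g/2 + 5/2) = 2*(g + 6)/(2*g + 1)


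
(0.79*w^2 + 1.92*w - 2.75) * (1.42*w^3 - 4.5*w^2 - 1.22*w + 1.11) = 1.1218*w^5 - 0.8286*w^4 - 13.5088*w^3 + 10.9095*w^2 + 5.4862*w - 3.0525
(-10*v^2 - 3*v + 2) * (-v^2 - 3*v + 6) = 10*v^4 + 33*v^3 - 53*v^2 - 24*v + 12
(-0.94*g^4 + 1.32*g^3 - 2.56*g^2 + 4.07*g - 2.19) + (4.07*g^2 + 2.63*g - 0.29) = -0.94*g^4 + 1.32*g^3 + 1.51*g^2 + 6.7*g - 2.48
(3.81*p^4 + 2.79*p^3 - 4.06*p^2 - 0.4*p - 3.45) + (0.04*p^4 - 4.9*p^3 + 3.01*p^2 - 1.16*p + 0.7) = 3.85*p^4 - 2.11*p^3 - 1.05*p^2 - 1.56*p - 2.75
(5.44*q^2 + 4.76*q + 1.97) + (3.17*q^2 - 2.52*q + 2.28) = 8.61*q^2 + 2.24*q + 4.25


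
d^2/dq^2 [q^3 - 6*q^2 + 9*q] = 6*q - 12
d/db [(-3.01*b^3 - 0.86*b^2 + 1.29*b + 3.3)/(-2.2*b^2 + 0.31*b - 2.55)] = (6.622*b^4 - 1.8662*b^3 + 25.5979*b^2 + 18.906*b - 4.3125)/(4.84*b^4 - 1.364*b^3 + 11.3161*b^2 - 1.581*b + 6.5025)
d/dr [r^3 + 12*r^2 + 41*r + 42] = 3*r^2 + 24*r + 41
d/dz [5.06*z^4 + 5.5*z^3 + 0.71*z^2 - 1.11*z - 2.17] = 20.24*z^3 + 16.5*z^2 + 1.42*z - 1.11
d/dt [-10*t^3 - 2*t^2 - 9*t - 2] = -30*t^2 - 4*t - 9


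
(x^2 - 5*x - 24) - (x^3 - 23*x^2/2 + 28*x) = -x^3 + 25*x^2/2 - 33*x - 24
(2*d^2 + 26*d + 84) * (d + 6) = 2*d^3 + 38*d^2 + 240*d + 504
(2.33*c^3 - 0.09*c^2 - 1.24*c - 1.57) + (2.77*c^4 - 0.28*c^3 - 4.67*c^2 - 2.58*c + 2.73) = 2.77*c^4 + 2.05*c^3 - 4.76*c^2 - 3.82*c + 1.16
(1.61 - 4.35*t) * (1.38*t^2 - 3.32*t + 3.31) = -6.003*t^3 + 16.6638*t^2 - 19.7437*t + 5.3291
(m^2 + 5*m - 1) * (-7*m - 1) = -7*m^3 - 36*m^2 + 2*m + 1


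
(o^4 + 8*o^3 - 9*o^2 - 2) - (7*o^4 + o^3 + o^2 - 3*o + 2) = -6*o^4 + 7*o^3 - 10*o^2 + 3*o - 4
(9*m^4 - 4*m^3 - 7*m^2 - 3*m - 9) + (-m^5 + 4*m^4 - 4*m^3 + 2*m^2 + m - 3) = -m^5 + 13*m^4 - 8*m^3 - 5*m^2 - 2*m - 12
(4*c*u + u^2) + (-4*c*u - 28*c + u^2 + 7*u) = -28*c + 2*u^2 + 7*u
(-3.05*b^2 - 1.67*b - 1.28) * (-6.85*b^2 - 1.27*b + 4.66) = 20.8925*b^4 + 15.313*b^3 - 3.3241*b^2 - 6.1566*b - 5.9648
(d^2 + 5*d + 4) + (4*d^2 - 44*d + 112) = 5*d^2 - 39*d + 116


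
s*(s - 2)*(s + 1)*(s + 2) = s^4 + s^3 - 4*s^2 - 4*s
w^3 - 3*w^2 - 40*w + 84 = (w - 7)*(w - 2)*(w + 6)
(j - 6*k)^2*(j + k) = j^3 - 11*j^2*k + 24*j*k^2 + 36*k^3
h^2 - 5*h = h*(h - 5)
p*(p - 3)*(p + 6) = p^3 + 3*p^2 - 18*p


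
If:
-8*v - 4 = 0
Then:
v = -1/2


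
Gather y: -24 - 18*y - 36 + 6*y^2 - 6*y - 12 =6*y^2 - 24*y - 72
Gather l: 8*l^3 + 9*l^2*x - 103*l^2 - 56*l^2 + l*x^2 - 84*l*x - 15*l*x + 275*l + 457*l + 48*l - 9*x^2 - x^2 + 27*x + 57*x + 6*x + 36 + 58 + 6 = 8*l^3 + l^2*(9*x - 159) + l*(x^2 - 99*x + 780) - 10*x^2 + 90*x + 100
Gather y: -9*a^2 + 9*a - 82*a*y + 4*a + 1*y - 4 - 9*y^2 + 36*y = -9*a^2 + 13*a - 9*y^2 + y*(37 - 82*a) - 4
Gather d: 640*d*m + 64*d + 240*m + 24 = d*(640*m + 64) + 240*m + 24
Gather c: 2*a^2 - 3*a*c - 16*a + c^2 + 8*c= 2*a^2 - 16*a + c^2 + c*(8 - 3*a)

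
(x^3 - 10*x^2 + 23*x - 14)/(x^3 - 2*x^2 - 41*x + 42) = (x - 2)/(x + 6)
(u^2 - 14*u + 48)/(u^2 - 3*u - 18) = (u - 8)/(u + 3)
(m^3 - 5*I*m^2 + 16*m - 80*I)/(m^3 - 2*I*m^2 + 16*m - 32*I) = (m - 5*I)/(m - 2*I)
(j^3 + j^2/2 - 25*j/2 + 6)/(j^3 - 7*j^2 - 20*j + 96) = (j - 1/2)/(j - 8)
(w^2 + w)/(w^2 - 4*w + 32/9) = 9*w*(w + 1)/(9*w^2 - 36*w + 32)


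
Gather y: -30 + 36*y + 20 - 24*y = 12*y - 10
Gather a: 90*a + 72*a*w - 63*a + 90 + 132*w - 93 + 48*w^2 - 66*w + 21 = a*(72*w + 27) + 48*w^2 + 66*w + 18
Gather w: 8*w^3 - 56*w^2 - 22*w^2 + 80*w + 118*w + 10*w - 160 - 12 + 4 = 8*w^3 - 78*w^2 + 208*w - 168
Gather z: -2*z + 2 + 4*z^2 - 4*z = 4*z^2 - 6*z + 2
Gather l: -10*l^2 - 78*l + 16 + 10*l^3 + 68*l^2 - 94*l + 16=10*l^3 + 58*l^2 - 172*l + 32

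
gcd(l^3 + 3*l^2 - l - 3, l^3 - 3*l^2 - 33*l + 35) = l - 1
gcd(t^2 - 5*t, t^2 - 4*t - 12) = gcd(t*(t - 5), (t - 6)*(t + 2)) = 1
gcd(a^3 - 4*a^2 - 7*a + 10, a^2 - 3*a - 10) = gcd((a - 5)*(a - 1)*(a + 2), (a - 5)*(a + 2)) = a^2 - 3*a - 10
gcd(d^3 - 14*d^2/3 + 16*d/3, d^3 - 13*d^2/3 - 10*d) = d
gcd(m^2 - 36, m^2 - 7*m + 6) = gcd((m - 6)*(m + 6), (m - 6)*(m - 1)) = m - 6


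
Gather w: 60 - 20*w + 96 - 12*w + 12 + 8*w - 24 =144 - 24*w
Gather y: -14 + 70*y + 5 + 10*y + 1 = 80*y - 8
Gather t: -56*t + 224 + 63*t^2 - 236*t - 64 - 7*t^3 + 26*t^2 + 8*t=-7*t^3 + 89*t^2 - 284*t + 160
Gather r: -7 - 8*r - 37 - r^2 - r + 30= -r^2 - 9*r - 14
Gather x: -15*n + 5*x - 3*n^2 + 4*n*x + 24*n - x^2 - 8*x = -3*n^2 + 9*n - x^2 + x*(4*n - 3)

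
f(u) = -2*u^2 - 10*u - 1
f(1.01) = -13.14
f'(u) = -4*u - 10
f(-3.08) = 10.83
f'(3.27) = -23.08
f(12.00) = -409.00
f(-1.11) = 7.64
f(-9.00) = -73.00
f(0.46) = -6.02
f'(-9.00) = 26.00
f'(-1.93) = -2.28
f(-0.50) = 3.50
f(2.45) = -37.50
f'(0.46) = -11.84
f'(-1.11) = -5.56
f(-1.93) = 10.85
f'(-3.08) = 2.32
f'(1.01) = -14.04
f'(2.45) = -19.80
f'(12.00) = -58.00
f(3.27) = -55.09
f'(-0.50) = -8.00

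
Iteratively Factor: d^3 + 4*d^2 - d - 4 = (d - 1)*(d^2 + 5*d + 4) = (d - 1)*(d + 1)*(d + 4)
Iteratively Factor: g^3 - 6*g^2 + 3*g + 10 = (g + 1)*(g^2 - 7*g + 10) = (g - 5)*(g + 1)*(g - 2)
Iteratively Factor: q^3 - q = (q + 1)*(q^2 - q) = q*(q + 1)*(q - 1)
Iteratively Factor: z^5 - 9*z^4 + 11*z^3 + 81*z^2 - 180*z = (z - 5)*(z^4 - 4*z^3 - 9*z^2 + 36*z) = (z - 5)*(z - 3)*(z^3 - z^2 - 12*z) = z*(z - 5)*(z - 3)*(z^2 - z - 12) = z*(z - 5)*(z - 4)*(z - 3)*(z + 3)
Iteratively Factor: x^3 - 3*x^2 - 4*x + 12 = (x + 2)*(x^2 - 5*x + 6) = (x - 3)*(x + 2)*(x - 2)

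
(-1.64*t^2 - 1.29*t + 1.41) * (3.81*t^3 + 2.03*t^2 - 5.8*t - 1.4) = -6.2484*t^5 - 8.2441*t^4 + 12.2654*t^3 + 12.6403*t^2 - 6.372*t - 1.974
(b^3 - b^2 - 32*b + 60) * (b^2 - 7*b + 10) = b^5 - 8*b^4 - 15*b^3 + 274*b^2 - 740*b + 600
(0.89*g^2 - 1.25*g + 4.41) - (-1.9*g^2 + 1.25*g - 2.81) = 2.79*g^2 - 2.5*g + 7.22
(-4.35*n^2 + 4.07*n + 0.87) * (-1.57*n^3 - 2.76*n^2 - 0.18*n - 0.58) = 6.8295*n^5 + 5.6161*n^4 - 11.8161*n^3 - 0.6108*n^2 - 2.5172*n - 0.5046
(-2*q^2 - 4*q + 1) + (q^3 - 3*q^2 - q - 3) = q^3 - 5*q^2 - 5*q - 2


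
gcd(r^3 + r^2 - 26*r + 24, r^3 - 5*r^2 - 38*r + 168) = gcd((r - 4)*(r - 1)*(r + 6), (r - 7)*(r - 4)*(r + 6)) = r^2 + 2*r - 24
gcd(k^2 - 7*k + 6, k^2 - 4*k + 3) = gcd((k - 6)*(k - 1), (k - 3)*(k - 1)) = k - 1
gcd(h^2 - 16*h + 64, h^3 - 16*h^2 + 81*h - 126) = 1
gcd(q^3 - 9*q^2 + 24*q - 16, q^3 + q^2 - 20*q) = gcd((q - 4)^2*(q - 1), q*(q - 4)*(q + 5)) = q - 4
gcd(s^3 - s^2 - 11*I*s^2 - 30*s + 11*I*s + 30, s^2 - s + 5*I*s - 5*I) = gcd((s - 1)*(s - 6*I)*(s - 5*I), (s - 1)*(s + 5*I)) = s - 1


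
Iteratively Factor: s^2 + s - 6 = (s - 2)*(s + 3)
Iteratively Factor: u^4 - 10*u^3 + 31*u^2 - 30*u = (u)*(u^3 - 10*u^2 + 31*u - 30) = u*(u - 2)*(u^2 - 8*u + 15) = u*(u - 5)*(u - 2)*(u - 3)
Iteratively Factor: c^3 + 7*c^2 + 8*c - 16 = (c - 1)*(c^2 + 8*c + 16) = (c - 1)*(c + 4)*(c + 4)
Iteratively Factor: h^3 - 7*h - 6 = (h + 1)*(h^2 - h - 6) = (h - 3)*(h + 1)*(h + 2)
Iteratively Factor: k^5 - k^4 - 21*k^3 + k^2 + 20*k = (k - 1)*(k^4 - 21*k^2 - 20*k) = (k - 1)*(k + 1)*(k^3 - k^2 - 20*k) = k*(k - 1)*(k + 1)*(k^2 - k - 20) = k*(k - 1)*(k + 1)*(k + 4)*(k - 5)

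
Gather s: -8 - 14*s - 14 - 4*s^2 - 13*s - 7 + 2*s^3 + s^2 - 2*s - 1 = 2*s^3 - 3*s^2 - 29*s - 30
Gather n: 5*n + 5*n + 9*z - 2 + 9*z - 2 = 10*n + 18*z - 4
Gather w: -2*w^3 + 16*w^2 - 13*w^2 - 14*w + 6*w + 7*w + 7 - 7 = -2*w^3 + 3*w^2 - w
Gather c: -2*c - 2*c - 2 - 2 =-4*c - 4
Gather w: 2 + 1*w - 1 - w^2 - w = 1 - w^2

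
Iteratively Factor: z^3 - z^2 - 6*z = (z)*(z^2 - z - 6) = z*(z + 2)*(z - 3)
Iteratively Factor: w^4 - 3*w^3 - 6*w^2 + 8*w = (w)*(w^3 - 3*w^2 - 6*w + 8) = w*(w - 1)*(w^2 - 2*w - 8) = w*(w - 1)*(w + 2)*(w - 4)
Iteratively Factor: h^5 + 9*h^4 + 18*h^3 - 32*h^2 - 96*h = (h + 4)*(h^4 + 5*h^3 - 2*h^2 - 24*h) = (h + 3)*(h + 4)*(h^3 + 2*h^2 - 8*h) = h*(h + 3)*(h + 4)*(h^2 + 2*h - 8) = h*(h - 2)*(h + 3)*(h + 4)*(h + 4)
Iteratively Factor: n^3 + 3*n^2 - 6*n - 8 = (n + 1)*(n^2 + 2*n - 8) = (n + 1)*(n + 4)*(n - 2)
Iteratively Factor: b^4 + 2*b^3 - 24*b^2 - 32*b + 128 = (b + 4)*(b^3 - 2*b^2 - 16*b + 32) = (b - 4)*(b + 4)*(b^2 + 2*b - 8) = (b - 4)*(b + 4)^2*(b - 2)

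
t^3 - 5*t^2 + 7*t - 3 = (t - 3)*(t - 1)^2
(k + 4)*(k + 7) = k^2 + 11*k + 28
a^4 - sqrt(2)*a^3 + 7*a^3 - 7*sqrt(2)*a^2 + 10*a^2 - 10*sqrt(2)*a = a*(a + 2)*(a + 5)*(a - sqrt(2))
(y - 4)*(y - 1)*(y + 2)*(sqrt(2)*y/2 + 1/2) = sqrt(2)*y^4/2 - 3*sqrt(2)*y^3/2 + y^3/2 - 3*sqrt(2)*y^2 - 3*y^2/2 - 3*y + 4*sqrt(2)*y + 4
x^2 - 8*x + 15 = (x - 5)*(x - 3)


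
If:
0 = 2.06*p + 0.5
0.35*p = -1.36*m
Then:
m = 0.06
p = -0.24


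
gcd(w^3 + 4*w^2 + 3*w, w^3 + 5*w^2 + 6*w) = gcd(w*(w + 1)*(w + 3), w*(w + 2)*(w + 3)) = w^2 + 3*w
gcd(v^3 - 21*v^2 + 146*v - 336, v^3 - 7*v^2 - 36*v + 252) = v^2 - 13*v + 42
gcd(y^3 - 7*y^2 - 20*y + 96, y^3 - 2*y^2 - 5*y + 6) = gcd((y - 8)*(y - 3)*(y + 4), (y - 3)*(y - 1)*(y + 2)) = y - 3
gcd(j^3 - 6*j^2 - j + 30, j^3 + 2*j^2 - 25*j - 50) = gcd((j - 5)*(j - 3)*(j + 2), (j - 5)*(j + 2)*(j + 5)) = j^2 - 3*j - 10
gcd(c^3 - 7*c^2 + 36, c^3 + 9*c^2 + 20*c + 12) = c + 2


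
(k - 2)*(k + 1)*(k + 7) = k^3 + 6*k^2 - 9*k - 14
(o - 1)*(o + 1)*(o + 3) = o^3 + 3*o^2 - o - 3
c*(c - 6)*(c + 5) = c^3 - c^2 - 30*c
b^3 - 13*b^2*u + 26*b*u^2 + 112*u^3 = (b - 8*u)*(b - 7*u)*(b + 2*u)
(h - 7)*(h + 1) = h^2 - 6*h - 7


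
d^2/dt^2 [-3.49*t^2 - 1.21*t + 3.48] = -6.98000000000000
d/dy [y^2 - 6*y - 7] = 2*y - 6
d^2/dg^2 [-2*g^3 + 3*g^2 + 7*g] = 6 - 12*g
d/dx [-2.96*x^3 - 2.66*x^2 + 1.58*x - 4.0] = -8.88*x^2 - 5.32*x + 1.58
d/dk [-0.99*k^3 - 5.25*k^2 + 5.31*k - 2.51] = -2.97*k^2 - 10.5*k + 5.31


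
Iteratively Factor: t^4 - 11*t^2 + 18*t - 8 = (t - 1)*(t^3 + t^2 - 10*t + 8) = (t - 2)*(t - 1)*(t^2 + 3*t - 4) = (t - 2)*(t - 1)^2*(t + 4)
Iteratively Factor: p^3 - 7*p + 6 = (p + 3)*(p^2 - 3*p + 2) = (p - 2)*(p + 3)*(p - 1)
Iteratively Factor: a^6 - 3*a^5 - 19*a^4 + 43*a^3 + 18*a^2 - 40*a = (a + 1)*(a^5 - 4*a^4 - 15*a^3 + 58*a^2 - 40*a) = a*(a + 1)*(a^4 - 4*a^3 - 15*a^2 + 58*a - 40) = a*(a - 2)*(a + 1)*(a^3 - 2*a^2 - 19*a + 20) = a*(a - 2)*(a + 1)*(a + 4)*(a^2 - 6*a + 5) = a*(a - 5)*(a - 2)*(a + 1)*(a + 4)*(a - 1)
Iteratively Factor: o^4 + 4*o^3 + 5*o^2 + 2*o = (o + 2)*(o^3 + 2*o^2 + o) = o*(o + 2)*(o^2 + 2*o + 1) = o*(o + 1)*(o + 2)*(o + 1)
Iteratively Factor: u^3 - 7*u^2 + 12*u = (u - 4)*(u^2 - 3*u) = (u - 4)*(u - 3)*(u)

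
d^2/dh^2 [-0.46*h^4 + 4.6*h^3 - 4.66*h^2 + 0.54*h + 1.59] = -5.52*h^2 + 27.6*h - 9.32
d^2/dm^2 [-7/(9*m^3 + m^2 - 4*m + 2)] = 14*((27*m + 1)*(9*m^3 + m^2 - 4*m + 2) - (27*m^2 + 2*m - 4)^2)/(9*m^3 + m^2 - 4*m + 2)^3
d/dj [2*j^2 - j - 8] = 4*j - 1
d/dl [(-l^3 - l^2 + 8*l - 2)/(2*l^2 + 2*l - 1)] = (-2*l^4 - 4*l^3 - 15*l^2 + 10*l - 4)/(4*l^4 + 8*l^3 - 4*l + 1)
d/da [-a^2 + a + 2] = 1 - 2*a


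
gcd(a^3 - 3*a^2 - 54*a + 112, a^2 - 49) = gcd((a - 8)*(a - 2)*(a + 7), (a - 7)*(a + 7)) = a + 7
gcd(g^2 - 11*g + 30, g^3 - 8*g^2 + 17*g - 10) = g - 5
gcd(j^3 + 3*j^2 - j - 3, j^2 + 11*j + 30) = 1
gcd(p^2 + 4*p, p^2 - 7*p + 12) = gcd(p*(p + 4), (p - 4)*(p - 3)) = 1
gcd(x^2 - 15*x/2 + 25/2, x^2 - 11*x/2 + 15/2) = x - 5/2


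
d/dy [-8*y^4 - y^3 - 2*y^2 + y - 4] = -32*y^3 - 3*y^2 - 4*y + 1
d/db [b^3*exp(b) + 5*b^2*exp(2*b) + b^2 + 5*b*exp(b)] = b^3*exp(b) + 10*b^2*exp(2*b) + 3*b^2*exp(b) + 10*b*exp(2*b) + 5*b*exp(b) + 2*b + 5*exp(b)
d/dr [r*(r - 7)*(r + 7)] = 3*r^2 - 49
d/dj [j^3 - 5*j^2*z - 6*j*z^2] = 3*j^2 - 10*j*z - 6*z^2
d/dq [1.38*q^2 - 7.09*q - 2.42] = 2.76*q - 7.09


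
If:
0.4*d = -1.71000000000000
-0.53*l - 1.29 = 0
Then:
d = -4.28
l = -2.43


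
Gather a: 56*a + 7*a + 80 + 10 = 63*a + 90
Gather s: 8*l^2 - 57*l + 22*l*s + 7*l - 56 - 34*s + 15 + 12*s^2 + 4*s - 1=8*l^2 - 50*l + 12*s^2 + s*(22*l - 30) - 42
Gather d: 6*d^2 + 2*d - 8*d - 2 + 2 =6*d^2 - 6*d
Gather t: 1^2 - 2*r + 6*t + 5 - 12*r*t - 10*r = -12*r + t*(6 - 12*r) + 6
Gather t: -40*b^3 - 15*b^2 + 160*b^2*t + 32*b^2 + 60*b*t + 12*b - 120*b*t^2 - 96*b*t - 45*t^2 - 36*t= -40*b^3 + 17*b^2 + 12*b + t^2*(-120*b - 45) + t*(160*b^2 - 36*b - 36)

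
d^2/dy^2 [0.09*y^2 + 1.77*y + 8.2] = 0.180000000000000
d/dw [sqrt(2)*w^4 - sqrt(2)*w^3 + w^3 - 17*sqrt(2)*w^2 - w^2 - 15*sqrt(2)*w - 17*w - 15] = 4*sqrt(2)*w^3 - 3*sqrt(2)*w^2 + 3*w^2 - 34*sqrt(2)*w - 2*w - 15*sqrt(2) - 17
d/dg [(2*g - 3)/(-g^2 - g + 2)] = (-2*g^2 - 2*g + (2*g - 3)*(2*g + 1) + 4)/(g^2 + g - 2)^2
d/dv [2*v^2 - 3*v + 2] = 4*v - 3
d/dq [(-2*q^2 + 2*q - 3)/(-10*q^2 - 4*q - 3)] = 2*(14*q^2 - 24*q - 9)/(100*q^4 + 80*q^3 + 76*q^2 + 24*q + 9)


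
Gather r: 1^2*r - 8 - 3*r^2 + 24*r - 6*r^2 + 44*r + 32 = -9*r^2 + 69*r + 24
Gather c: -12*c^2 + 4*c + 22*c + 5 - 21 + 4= -12*c^2 + 26*c - 12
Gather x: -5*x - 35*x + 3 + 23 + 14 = 40 - 40*x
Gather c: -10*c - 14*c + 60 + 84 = 144 - 24*c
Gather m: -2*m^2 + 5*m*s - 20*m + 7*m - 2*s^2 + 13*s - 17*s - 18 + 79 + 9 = -2*m^2 + m*(5*s - 13) - 2*s^2 - 4*s + 70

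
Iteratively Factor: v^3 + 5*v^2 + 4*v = (v + 4)*(v^2 + v) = (v + 1)*(v + 4)*(v)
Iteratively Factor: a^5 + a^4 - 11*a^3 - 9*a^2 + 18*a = (a - 1)*(a^4 + 2*a^3 - 9*a^2 - 18*a) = (a - 3)*(a - 1)*(a^3 + 5*a^2 + 6*a) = a*(a - 3)*(a - 1)*(a^2 + 5*a + 6) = a*(a - 3)*(a - 1)*(a + 2)*(a + 3)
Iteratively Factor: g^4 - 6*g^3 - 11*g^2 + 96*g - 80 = (g - 1)*(g^3 - 5*g^2 - 16*g + 80) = (g - 4)*(g - 1)*(g^2 - g - 20) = (g - 4)*(g - 1)*(g + 4)*(g - 5)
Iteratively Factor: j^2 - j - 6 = (j + 2)*(j - 3)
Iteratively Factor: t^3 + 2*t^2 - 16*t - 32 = (t + 2)*(t^2 - 16) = (t + 2)*(t + 4)*(t - 4)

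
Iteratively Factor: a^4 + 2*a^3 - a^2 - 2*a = (a + 1)*(a^3 + a^2 - 2*a) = (a - 1)*(a + 1)*(a^2 + 2*a) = a*(a - 1)*(a + 1)*(a + 2)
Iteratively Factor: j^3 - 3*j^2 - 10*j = (j - 5)*(j^2 + 2*j) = j*(j - 5)*(j + 2)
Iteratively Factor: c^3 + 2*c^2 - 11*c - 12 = (c + 1)*(c^2 + c - 12) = (c - 3)*(c + 1)*(c + 4)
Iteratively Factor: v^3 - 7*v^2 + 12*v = (v - 4)*(v^2 - 3*v) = v*(v - 4)*(v - 3)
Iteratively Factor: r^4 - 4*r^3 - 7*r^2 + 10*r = (r + 2)*(r^3 - 6*r^2 + 5*r) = r*(r + 2)*(r^2 - 6*r + 5) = r*(r - 1)*(r + 2)*(r - 5)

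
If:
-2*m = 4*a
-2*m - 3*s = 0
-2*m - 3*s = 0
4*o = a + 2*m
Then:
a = 3*s/4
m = -3*s/2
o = -9*s/16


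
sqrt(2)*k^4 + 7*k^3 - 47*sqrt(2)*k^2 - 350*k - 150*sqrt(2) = (k - 5*sqrt(2))*(k + 3*sqrt(2))*(k + 5*sqrt(2))*(sqrt(2)*k + 1)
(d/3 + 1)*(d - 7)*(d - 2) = d^3/3 - 2*d^2 - 13*d/3 + 14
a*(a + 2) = a^2 + 2*a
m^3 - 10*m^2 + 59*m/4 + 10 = (m - 8)*(m - 5/2)*(m + 1/2)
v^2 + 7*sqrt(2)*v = v*(v + 7*sqrt(2))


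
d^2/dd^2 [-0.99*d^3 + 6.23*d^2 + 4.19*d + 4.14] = 12.46 - 5.94*d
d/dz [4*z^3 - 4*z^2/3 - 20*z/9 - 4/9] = 12*z^2 - 8*z/3 - 20/9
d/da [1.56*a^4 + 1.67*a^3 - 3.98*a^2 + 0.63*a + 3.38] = 6.24*a^3 + 5.01*a^2 - 7.96*a + 0.63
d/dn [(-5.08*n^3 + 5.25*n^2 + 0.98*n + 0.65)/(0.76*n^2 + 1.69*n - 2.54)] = (-3.8608*n^4 - 17.1704*n^3 + 46.8373*n^2 - 27.658*n - 3.5877)/(0.5776*n^4 + 2.5688*n^3 - 1.0047*n^2 - 8.5852*n + 6.4516)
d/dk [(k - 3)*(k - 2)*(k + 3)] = 3*k^2 - 4*k - 9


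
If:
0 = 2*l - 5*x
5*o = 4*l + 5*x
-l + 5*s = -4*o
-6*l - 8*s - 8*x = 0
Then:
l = 0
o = 0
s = 0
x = 0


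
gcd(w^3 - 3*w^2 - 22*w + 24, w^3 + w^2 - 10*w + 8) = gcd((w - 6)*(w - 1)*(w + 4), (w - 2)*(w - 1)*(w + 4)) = w^2 + 3*w - 4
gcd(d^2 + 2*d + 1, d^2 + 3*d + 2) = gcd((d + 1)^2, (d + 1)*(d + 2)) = d + 1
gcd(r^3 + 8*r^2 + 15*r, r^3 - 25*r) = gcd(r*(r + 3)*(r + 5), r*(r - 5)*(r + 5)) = r^2 + 5*r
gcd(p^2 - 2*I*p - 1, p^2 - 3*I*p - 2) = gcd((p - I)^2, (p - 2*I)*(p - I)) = p - I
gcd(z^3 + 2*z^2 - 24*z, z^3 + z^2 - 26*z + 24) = z^2 + 2*z - 24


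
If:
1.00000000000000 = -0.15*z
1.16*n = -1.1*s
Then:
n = -0.948275862068966*s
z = -6.67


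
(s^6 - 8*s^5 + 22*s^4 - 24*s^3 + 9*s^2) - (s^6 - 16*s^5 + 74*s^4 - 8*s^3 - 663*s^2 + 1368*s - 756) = 8*s^5 - 52*s^4 - 16*s^3 + 672*s^2 - 1368*s + 756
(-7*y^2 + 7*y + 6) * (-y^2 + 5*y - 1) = 7*y^4 - 42*y^3 + 36*y^2 + 23*y - 6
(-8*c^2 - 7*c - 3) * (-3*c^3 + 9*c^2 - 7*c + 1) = 24*c^5 - 51*c^4 + 2*c^3 + 14*c^2 + 14*c - 3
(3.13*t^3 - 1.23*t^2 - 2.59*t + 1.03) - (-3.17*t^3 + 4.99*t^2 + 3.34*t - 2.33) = 6.3*t^3 - 6.22*t^2 - 5.93*t + 3.36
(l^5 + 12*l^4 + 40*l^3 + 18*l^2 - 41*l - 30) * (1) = l^5 + 12*l^4 + 40*l^3 + 18*l^2 - 41*l - 30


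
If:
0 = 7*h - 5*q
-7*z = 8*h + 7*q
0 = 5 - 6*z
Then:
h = -175/534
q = -245/534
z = 5/6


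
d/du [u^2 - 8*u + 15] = 2*u - 8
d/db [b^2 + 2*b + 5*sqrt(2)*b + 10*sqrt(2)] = 2*b + 2 + 5*sqrt(2)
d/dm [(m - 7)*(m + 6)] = 2*m - 1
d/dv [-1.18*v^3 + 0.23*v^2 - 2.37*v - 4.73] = -3.54*v^2 + 0.46*v - 2.37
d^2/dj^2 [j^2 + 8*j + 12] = 2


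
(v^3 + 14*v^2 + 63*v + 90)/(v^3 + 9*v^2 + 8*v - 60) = (v + 3)/(v - 2)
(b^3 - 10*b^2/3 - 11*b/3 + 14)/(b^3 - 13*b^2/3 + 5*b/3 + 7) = (b + 2)/(b + 1)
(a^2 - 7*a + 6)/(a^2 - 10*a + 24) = (a - 1)/(a - 4)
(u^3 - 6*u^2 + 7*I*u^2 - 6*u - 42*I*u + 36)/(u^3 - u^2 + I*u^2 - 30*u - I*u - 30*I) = (u + 6*I)/(u + 5)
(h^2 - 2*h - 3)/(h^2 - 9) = (h + 1)/(h + 3)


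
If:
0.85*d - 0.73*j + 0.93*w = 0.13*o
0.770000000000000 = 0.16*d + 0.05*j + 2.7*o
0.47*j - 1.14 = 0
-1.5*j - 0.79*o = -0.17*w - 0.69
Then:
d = -25.54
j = 2.43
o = 1.75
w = 25.49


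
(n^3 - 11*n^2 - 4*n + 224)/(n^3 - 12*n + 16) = (n^2 - 15*n + 56)/(n^2 - 4*n + 4)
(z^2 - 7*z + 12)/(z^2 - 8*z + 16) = (z - 3)/(z - 4)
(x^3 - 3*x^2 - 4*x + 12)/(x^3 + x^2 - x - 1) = (x^3 - 3*x^2 - 4*x + 12)/(x^3 + x^2 - x - 1)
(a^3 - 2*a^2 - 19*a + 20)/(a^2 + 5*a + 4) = (a^2 - 6*a + 5)/(a + 1)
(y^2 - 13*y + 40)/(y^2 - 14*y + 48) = (y - 5)/(y - 6)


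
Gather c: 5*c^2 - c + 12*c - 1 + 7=5*c^2 + 11*c + 6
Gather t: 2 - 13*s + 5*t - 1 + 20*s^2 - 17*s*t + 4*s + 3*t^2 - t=20*s^2 - 9*s + 3*t^2 + t*(4 - 17*s) + 1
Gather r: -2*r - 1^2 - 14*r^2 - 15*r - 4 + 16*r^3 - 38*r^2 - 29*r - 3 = 16*r^3 - 52*r^2 - 46*r - 8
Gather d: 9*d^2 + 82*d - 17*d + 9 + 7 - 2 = 9*d^2 + 65*d + 14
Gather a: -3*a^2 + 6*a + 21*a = -3*a^2 + 27*a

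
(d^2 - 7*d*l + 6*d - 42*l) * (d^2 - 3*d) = d^4 - 7*d^3*l + 3*d^3 - 21*d^2*l - 18*d^2 + 126*d*l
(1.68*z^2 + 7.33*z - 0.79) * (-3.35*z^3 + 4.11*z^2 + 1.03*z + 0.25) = -5.628*z^5 - 17.6507*z^4 + 34.5032*z^3 + 4.723*z^2 + 1.0188*z - 0.1975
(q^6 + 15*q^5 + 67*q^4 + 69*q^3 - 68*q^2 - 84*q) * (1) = q^6 + 15*q^5 + 67*q^4 + 69*q^3 - 68*q^2 - 84*q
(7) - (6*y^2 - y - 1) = -6*y^2 + y + 8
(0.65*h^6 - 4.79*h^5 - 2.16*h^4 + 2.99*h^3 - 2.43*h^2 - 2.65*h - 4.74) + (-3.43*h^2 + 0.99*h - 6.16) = 0.65*h^6 - 4.79*h^5 - 2.16*h^4 + 2.99*h^3 - 5.86*h^2 - 1.66*h - 10.9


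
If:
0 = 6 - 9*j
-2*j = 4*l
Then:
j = 2/3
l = -1/3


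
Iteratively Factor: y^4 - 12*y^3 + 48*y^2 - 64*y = (y - 4)*(y^3 - 8*y^2 + 16*y) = (y - 4)^2*(y^2 - 4*y) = (y - 4)^3*(y)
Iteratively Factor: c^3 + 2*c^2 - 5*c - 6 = (c - 2)*(c^2 + 4*c + 3) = (c - 2)*(c + 3)*(c + 1)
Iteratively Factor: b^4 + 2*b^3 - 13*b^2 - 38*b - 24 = (b + 2)*(b^3 - 13*b - 12) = (b - 4)*(b + 2)*(b^2 + 4*b + 3) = (b - 4)*(b + 1)*(b + 2)*(b + 3)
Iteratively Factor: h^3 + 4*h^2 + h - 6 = (h + 3)*(h^2 + h - 2) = (h + 2)*(h + 3)*(h - 1)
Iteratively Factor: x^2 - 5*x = (x)*(x - 5)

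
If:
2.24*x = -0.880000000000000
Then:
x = -0.39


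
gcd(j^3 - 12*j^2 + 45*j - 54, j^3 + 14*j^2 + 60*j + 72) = 1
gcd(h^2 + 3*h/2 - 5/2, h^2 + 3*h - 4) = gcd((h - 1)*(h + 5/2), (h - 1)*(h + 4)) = h - 1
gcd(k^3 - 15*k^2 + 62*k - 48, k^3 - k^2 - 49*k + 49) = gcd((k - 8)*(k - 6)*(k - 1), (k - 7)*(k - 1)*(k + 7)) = k - 1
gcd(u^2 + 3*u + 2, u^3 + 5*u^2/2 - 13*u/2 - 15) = u + 2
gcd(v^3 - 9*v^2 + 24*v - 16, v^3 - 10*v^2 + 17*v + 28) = v - 4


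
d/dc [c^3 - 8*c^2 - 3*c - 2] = 3*c^2 - 16*c - 3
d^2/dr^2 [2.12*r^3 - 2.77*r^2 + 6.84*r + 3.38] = 12.72*r - 5.54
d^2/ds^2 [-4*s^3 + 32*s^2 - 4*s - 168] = 64 - 24*s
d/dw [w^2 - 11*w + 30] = 2*w - 11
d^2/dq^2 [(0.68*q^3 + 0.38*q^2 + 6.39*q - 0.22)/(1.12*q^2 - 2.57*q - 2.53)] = (8.88178419700125e-16*q^5 + 31.055176*q^3 + 31.333368*q^2 + 138.555384*q - 82.385094)/(1.404928*q^6 - 9.671424*q^5 + 12.671568*q^4 + 26.719519*q^3 - 28.624167*q^2 - 49.350939*q - 16.194277)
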